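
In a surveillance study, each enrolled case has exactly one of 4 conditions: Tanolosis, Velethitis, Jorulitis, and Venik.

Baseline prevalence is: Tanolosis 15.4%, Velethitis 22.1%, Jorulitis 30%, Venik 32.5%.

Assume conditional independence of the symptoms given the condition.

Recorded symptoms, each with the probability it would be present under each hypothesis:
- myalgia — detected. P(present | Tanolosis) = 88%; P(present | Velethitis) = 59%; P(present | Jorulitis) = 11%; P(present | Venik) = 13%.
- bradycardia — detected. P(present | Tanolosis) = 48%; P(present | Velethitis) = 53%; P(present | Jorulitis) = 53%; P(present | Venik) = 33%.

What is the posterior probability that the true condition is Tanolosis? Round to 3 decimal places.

0.393

By Bayes' rule with conditional independence, the unnormalized weight for each hypothesis is prior × ∏ likelihoods:
  Tanolosis: 0.154 × 0.88 × 0.48 = 0.06505
  Velethitis: 0.221 × 0.59 × 0.53 = 0.069107
  Jorulitis: 0.300 × 0.11 × 0.53 = 0.01749
  Venik: 0.325 × 0.13 × 0.33 = 0.013943
The unnormalized weights sum to 0.16559.
P(Tanolosis | evidence) = 0.06505 / 0.16559 ≈ 0.393.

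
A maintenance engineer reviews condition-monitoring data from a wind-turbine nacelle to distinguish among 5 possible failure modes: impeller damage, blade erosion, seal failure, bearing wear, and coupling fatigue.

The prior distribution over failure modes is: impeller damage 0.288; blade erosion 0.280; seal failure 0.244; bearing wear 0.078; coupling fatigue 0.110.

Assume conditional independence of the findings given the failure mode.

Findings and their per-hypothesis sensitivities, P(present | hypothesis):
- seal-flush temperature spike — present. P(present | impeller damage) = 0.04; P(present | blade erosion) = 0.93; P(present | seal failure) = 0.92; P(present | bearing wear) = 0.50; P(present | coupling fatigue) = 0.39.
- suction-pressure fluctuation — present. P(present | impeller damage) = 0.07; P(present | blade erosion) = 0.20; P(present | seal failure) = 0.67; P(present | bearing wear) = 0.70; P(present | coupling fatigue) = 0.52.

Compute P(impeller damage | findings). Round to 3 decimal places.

0.003

Multiply each prior by the joint likelihood of the evidence pattern:
  impeller damage: 0.288 × 0.04 × 0.07 = 0.0008064
  blade erosion: 0.280 × 0.93 × 0.20 = 0.05208
  seal failure: 0.244 × 0.92 × 0.67 = 0.1504
  bearing wear: 0.078 × 0.50 × 0.70 = 0.0273
  coupling fatigue: 0.110 × 0.39 × 0.52 = 0.022308
The unnormalized weights sum to 0.2529.
P(impeller damage | evidence) = 0.0008064 / 0.2529 ≈ 0.003.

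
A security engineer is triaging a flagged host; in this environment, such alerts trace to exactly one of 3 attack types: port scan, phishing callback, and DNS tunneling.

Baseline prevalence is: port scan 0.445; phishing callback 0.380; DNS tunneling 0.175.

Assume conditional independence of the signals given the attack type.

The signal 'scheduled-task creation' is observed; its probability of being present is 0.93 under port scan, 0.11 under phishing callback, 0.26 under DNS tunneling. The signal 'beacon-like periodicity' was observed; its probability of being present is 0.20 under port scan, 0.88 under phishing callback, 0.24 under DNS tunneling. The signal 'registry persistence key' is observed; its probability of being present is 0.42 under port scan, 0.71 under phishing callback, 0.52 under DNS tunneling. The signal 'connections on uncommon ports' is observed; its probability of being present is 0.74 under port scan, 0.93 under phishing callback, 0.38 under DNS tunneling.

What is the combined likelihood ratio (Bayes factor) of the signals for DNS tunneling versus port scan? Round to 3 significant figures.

The Bayes factor is the ratio of the joint likelihoods of the signal pattern under the two hypotheses.
  DNS tunneling: 0.26 × 0.24 × 0.52 × 0.38 = 0.01233
  port scan: 0.93 × 0.20 × 0.42 × 0.74 = 0.057809
Bayes factor = 0.01233 / 0.057809 ≈ 0.213

0.213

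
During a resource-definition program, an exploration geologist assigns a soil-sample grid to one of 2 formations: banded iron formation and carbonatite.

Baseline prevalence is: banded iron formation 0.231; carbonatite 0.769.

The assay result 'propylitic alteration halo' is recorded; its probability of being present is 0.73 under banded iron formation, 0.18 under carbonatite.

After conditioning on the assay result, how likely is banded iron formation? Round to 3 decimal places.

By Bayes' rule, the unnormalized weight for each hypothesis is prior × likelihood:
  banded iron formation: 0.231 × 0.73 = 0.16863
  carbonatite: 0.769 × 0.18 = 0.13842
Marginal likelihood of the evidence = 0.30705.
P(banded iron formation | evidence) = 0.16863 / 0.30705 ≈ 0.549.

0.549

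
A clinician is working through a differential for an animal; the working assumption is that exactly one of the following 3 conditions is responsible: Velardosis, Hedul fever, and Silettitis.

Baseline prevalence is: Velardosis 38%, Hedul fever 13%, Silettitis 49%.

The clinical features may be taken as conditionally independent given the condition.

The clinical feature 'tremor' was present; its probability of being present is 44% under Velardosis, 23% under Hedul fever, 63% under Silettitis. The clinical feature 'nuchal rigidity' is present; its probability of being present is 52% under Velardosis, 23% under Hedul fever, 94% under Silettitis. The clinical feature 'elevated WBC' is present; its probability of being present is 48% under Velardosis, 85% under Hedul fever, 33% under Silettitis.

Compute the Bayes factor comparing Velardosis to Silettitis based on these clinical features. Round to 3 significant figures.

The Bayes factor is the ratio of the joint likelihoods of the clinical feature pattern under the two hypotheses.
  Velardosis: 0.44 × 0.52 × 0.48 = 0.10982
  Silettitis: 0.63 × 0.94 × 0.33 = 0.19543
Bayes factor = 0.10982 / 0.19543 ≈ 0.562

0.562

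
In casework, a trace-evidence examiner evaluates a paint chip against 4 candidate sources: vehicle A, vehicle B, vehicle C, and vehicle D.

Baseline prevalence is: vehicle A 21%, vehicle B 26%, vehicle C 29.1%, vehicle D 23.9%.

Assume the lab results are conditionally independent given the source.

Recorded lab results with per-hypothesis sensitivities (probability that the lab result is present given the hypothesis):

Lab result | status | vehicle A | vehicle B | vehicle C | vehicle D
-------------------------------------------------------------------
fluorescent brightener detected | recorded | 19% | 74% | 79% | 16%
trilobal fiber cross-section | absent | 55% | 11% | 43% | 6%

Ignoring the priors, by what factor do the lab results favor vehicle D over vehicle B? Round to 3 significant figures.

Joint likelihood of the lab result pattern under each hypothesis (using 1 − P(present | H) for each absent lab result):
  vehicle D: 0.16 × (1 − 0.06) = 0.1504
  vehicle B: 0.74 × (1 − 0.11) = 0.6586
Bayes factor = 0.1504 / 0.6586 ≈ 0.228

0.228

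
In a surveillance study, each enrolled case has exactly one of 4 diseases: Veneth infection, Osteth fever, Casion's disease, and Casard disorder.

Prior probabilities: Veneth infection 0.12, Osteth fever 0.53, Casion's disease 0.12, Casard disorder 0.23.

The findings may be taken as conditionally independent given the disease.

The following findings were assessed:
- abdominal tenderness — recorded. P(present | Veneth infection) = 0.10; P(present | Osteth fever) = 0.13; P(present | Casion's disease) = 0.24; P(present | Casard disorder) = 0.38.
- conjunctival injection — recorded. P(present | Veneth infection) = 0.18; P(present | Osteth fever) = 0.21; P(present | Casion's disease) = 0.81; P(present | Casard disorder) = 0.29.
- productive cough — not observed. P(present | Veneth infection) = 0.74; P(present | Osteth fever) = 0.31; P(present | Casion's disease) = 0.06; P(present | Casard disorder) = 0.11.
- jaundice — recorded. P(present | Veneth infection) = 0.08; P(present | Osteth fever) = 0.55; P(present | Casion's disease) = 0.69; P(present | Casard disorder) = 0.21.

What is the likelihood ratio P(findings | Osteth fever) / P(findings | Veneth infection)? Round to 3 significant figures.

27.7

The Bayes factor is the ratio of the joint likelihoods of the evidence pattern under the two hypotheses (using 1 − P(present | H) for each absent finding).
  Osteth fever: 0.13 × 0.21 × (1 − 0.31) × 0.55 = 0.01036
  Veneth infection: 0.10 × 0.18 × (1 − 0.74) × 0.08 = 0.0003744
Bayes factor = 0.01036 / 0.0003744 ≈ 27.7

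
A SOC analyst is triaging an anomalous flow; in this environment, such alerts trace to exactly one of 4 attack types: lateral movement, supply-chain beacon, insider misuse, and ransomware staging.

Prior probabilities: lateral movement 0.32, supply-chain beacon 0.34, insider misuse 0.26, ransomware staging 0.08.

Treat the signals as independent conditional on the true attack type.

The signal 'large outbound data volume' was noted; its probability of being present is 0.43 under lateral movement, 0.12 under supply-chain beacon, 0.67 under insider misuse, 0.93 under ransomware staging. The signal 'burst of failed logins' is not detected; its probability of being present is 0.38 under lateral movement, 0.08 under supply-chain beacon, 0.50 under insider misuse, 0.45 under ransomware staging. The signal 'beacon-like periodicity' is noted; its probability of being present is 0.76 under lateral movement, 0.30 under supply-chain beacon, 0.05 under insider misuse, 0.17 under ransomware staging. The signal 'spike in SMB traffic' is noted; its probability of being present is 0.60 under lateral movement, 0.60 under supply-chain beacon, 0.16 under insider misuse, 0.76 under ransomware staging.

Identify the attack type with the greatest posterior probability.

By Bayes' rule with conditional independence, the unnormalized weight for each hypothesis is prior × ∏ likelihoods (using 1 − P(present | H) for each absent signal):
  lateral movement: 0.32 × 0.43 × (1 − 0.38) × 0.76 × 0.60 = 0.038902
  supply-chain beacon: 0.34 × 0.12 × (1 − 0.08) × 0.30 × 0.60 = 0.0067565
  insider misuse: 0.26 × 0.67 × (1 − 0.50) × 0.05 × 0.16 = 0.0006968
  ransomware staging: 0.08 × 0.93 × (1 − 0.45) × 0.17 × 0.76 = 0.0052869
Normalizing constant Z = 0.038902 + 0.0067565 + 0.0006968 + 0.0052869 = 0.051642.
P(lateral movement | evidence) ≈ 0.038902 / 0.051642 ≈ 0.753
P(supply-chain beacon | evidence) ≈ 0.0067565 / 0.051642 ≈ 0.131
P(insider misuse | evidence) ≈ 0.0006968 / 0.051642 ≈ 0.013
P(ransomware staging | evidence) ≈ 0.0052869 / 0.051642 ≈ 0.102
The largest is 0.753, so lateral movement is most probable.

lateral movement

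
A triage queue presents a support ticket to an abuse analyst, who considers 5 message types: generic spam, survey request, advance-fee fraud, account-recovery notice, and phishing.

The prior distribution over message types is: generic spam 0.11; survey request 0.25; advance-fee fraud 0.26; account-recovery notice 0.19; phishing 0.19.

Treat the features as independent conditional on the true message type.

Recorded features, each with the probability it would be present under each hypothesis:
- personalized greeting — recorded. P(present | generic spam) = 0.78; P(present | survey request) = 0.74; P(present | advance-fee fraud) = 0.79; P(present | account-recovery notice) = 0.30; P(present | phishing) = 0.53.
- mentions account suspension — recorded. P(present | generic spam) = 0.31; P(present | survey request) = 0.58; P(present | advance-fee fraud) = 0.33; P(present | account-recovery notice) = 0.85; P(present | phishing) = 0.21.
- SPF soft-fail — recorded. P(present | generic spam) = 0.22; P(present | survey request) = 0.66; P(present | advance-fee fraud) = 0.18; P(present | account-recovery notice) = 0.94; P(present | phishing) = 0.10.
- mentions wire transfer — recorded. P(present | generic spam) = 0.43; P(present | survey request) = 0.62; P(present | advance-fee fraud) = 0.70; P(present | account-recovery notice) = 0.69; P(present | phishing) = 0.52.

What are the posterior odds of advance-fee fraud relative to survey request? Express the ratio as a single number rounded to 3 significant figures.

Posterior odds equal prior odds times the likelihood ratio; only the two competing hypotheses matter.
  advance-fee fraud: 0.26 × 0.79 × 0.33 × 0.18 × 0.70 = 0.0085405
  survey request: 0.25 × 0.74 × 0.58 × 0.66 × 0.62 = 0.043907
Odds(advance-fee fraud : survey request) = 0.0085405 / 0.043907 ≈ 0.195.

0.195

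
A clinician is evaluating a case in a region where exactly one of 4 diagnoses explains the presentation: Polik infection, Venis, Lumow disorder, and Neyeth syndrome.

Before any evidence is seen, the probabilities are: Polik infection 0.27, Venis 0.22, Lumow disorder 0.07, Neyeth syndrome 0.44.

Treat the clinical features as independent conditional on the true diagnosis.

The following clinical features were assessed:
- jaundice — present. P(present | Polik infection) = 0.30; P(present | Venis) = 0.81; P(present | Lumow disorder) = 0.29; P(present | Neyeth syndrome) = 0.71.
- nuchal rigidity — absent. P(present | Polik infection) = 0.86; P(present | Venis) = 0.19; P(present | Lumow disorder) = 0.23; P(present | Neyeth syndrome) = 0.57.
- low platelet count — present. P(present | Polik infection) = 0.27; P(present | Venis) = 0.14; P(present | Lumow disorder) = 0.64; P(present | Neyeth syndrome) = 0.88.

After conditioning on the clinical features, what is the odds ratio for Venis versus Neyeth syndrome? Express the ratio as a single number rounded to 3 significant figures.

0.171

Posterior odds equal prior odds times the likelihood ratio; only the two competing hypotheses matter (using 1 − P(present | H) for each absent clinical feature).
  Venis: 0.22 × 0.81 × (1 − 0.19) × 0.14 = 0.020208
  Neyeth syndrome: 0.44 × 0.71 × (1 − 0.57) × 0.88 = 0.11821
Odds(Venis : Neyeth syndrome) = 0.020208 / 0.11821 ≈ 0.171.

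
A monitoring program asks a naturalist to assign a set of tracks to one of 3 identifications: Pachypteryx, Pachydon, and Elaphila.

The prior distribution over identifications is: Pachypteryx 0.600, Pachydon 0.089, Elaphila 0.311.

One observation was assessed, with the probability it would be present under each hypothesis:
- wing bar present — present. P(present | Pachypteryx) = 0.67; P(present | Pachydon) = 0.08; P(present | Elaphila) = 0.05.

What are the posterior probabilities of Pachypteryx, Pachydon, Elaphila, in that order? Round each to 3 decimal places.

For each hypothesis, the unnormalized posterior weight is prior × likelihood:
  Pachypteryx: 0.600 × 0.67 = 0.402
  Pachydon: 0.089 × 0.08 = 0.00712
  Elaphila: 0.311 × 0.05 = 0.01555
Marginal likelihood of the evidence = 0.42467.
P(Pachypteryx | evidence) = 0.402 / 0.42467 ≈ 0.947
P(Pachydon | evidence) = 0.00712 / 0.42467 ≈ 0.017
P(Elaphila | evidence) = 0.01555 / 0.42467 ≈ 0.037

0.947, 0.017, 0.037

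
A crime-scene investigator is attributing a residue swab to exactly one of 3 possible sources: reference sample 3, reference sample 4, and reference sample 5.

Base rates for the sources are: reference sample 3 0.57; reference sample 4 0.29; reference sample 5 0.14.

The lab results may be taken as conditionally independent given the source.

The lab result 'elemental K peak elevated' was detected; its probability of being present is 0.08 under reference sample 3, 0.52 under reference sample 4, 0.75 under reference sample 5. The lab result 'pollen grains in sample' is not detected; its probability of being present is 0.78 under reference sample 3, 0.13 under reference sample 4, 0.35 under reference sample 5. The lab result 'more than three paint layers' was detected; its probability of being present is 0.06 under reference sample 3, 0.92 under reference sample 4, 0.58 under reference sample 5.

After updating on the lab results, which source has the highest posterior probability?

For each hypothesis, the unnormalized posterior weight is prior × product of the lab result likelihoods (using 1 − P(present | H) for each absent lab result):
  reference sample 3: 0.57 × 0.08 × (1 − 0.78) × 0.06 = 0.00060192
  reference sample 4: 0.29 × 0.52 × (1 − 0.13) × 0.92 = 0.1207
  reference sample 5: 0.14 × 0.75 × (1 − 0.35) × 0.58 = 0.039585
The unnormalized weights sum to 0.16089.
P(reference sample 3 | evidence) ≈ 0.00060192 / 0.16089 ≈ 0.004
P(reference sample 4 | evidence) ≈ 0.1207 / 0.16089 ≈ 0.750
P(reference sample 5 | evidence) ≈ 0.039585 / 0.16089 ≈ 0.246
The largest is 0.750, so reference sample 4 is most probable.

reference sample 4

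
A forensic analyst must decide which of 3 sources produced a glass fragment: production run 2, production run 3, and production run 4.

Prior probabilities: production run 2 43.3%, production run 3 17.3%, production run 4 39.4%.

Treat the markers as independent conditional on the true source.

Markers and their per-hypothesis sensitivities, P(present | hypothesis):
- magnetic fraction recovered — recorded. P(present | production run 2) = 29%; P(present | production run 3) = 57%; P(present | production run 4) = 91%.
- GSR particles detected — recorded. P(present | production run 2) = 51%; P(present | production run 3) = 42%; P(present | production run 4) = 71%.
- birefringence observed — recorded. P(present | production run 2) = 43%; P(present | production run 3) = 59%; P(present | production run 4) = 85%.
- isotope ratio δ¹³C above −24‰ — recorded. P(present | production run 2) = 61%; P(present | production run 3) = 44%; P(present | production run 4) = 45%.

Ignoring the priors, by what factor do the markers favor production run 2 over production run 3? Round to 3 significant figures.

0.624

The Bayes factor is the ratio of the joint likelihoods of the marker pattern under the two hypotheses.
  production run 2: 0.29 × 0.51 × 0.43 × 0.61 = 0.038794
  production run 3: 0.57 × 0.42 × 0.59 × 0.44 = 0.062148
Bayes factor = 0.038794 / 0.062148 ≈ 0.624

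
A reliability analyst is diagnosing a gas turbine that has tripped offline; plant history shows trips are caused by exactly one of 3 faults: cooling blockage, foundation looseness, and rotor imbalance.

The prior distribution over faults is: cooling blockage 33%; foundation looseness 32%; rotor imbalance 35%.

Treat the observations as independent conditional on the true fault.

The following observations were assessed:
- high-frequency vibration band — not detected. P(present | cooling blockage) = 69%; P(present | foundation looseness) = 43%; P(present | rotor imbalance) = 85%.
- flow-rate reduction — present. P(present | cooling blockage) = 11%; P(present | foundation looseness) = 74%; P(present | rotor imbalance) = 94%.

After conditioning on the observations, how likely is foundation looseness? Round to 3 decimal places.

By Bayes' rule with conditional independence, the unnormalized weight for each hypothesis is prior × ∏ likelihoods (using 1 − P(present | H) for each absent observation):
  cooling blockage: 0.33 × (1 − 0.69) × 0.11 = 0.011253
  foundation looseness: 0.32 × (1 − 0.43) × 0.74 = 0.13498
  rotor imbalance: 0.35 × (1 − 0.85) × 0.94 = 0.04935
Marginal likelihood of the evidence = 0.19558.
P(foundation looseness | evidence) = 0.13498 / 0.19558 ≈ 0.690.

0.690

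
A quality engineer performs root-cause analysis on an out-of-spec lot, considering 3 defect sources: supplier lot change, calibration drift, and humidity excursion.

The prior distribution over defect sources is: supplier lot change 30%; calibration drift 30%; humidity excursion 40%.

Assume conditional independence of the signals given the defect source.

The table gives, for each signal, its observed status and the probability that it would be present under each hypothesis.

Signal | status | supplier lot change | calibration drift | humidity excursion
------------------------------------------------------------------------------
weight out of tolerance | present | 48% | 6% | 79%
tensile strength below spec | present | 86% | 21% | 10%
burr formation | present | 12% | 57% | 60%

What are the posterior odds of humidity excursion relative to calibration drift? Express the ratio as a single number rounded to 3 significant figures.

Unnormalized posterior weight (prior times the signal likelihoods) for each of the two hypotheses:
  humidity excursion: 0.40 × 0.79 × 0.10 × 0.60 = 0.01896
  calibration drift: 0.30 × 0.06 × 0.21 × 0.57 = 0.0021546
Posterior odds = 0.01896 / 0.0021546 ≈ 8.80.

8.80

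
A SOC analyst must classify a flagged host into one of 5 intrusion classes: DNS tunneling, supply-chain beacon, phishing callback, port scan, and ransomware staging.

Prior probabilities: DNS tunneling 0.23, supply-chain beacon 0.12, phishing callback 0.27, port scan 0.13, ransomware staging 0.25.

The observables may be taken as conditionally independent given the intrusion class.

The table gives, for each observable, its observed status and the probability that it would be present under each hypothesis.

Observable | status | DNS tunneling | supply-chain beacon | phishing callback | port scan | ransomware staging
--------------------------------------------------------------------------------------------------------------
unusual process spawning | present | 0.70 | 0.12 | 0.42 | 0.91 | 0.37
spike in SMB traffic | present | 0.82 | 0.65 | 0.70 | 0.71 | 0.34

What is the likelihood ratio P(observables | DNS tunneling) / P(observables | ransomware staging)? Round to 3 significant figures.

The Bayes factor is the ratio of the joint likelihoods of the observable pattern under the two hypotheses.
  DNS tunneling: 0.70 × 0.82 = 0.574
  ransomware staging: 0.37 × 0.34 = 0.1258
Bayes factor = 0.574 / 0.1258 ≈ 4.56

4.56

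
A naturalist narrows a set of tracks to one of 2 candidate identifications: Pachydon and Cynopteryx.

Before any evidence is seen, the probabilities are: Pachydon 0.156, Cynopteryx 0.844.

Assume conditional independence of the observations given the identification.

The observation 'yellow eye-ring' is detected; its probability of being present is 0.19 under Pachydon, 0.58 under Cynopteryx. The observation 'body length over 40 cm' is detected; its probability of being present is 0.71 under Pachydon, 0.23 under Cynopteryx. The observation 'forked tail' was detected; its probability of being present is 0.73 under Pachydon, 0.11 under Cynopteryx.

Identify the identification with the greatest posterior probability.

For each hypothesis, the unnormalized posterior weight is prior × product of the observation likelihoods:
  Pachydon: 0.156 × 0.19 × 0.71 × 0.73 = 0.015362
  Cynopteryx: 0.844 × 0.58 × 0.23 × 0.11 = 0.012385
Marginal likelihood of the evidence = 0.027747.
P(Pachydon | evidence) ≈ 0.015362 / 0.027747 ≈ 0.554
P(Cynopteryx | evidence) ≈ 0.012385 / 0.027747 ≈ 0.446
The largest is 0.554, so Pachydon is most probable.

Pachydon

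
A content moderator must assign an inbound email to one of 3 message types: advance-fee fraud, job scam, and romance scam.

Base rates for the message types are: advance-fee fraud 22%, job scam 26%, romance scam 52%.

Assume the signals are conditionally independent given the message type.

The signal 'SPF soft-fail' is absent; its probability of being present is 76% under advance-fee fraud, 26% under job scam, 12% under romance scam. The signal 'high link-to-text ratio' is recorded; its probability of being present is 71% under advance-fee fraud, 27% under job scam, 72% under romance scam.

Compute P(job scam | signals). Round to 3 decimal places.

0.124

Multiply each prior by the joint likelihood of the signal pattern (using 1 − P(present | H) for each absent signal):
  advance-fee fraud: 0.22 × (1 − 0.76) × 0.71 = 0.037488
  job scam: 0.26 × (1 − 0.26) × 0.27 = 0.051948
  romance scam: 0.52 × (1 − 0.12) × 0.72 = 0.32947
The unnormalized weights sum to 0.41891.
P(job scam | evidence) = 0.051948 / 0.41891 ≈ 0.124.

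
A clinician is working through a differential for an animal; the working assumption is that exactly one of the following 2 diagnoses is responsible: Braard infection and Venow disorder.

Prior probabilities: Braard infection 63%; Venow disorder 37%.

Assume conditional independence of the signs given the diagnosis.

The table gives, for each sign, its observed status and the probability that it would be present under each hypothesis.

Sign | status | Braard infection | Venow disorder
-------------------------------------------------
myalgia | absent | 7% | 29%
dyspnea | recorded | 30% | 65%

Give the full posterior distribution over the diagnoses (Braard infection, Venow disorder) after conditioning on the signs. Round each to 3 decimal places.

Multiply each prior by the joint likelihood of the sign pattern (using 1 − P(present | H) for each absent sign):
  Braard infection: 0.63 × (1 − 0.07) × 0.30 = 0.17577
  Venow disorder: 0.37 × (1 − 0.29) × 0.65 = 0.17075
Normalizing constant Z = 0.17577 + 0.17075 = 0.34652.
P(Braard infection | evidence) = 0.17577 / 0.34652 ≈ 0.507
P(Venow disorder | evidence) = 0.17075 / 0.34652 ≈ 0.493

0.507, 0.493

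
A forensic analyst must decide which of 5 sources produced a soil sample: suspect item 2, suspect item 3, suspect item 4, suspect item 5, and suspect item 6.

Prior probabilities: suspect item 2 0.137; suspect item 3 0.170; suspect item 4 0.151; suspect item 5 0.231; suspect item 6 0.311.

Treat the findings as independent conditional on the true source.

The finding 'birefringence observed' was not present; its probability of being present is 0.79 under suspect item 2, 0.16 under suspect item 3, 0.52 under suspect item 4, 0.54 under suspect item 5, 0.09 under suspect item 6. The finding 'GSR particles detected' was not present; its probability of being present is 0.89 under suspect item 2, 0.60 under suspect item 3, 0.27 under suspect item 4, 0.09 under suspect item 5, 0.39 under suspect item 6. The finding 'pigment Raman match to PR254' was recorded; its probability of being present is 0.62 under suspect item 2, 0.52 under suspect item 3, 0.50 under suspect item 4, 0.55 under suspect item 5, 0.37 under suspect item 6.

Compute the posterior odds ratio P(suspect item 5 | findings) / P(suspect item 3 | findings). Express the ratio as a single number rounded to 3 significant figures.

Unnormalized posterior weight (prior times the finding likelihoods) for each of the two hypotheses (using 1 − P(present | H) for each absent finding):
  suspect item 5: 0.231 × (1 − 0.54) × (1 − 0.09) × 0.55 = 0.053183
  suspect item 3: 0.170 × (1 − 0.16) × (1 − 0.60) × 0.52 = 0.029702
Posterior odds = 0.053183 / 0.029702 ≈ 1.79.

1.79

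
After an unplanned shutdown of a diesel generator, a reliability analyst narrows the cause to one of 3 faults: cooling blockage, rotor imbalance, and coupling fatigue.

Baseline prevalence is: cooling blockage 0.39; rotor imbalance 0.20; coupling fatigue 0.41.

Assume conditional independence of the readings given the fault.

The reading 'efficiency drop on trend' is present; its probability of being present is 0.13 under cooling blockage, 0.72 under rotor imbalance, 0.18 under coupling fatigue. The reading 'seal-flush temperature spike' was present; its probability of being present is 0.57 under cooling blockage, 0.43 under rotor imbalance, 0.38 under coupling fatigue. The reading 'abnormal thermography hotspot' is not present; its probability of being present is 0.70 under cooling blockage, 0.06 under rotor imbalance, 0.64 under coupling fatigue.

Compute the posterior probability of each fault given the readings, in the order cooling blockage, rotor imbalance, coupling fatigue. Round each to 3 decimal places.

0.113, 0.756, 0.131

For each hypothesis, the unnormalized posterior weight is prior × product of the reading likelihoods (using 1 − P(present | H) for each absent reading):
  cooling blockage: 0.39 × 0.13 × 0.57 × (1 − 0.70) = 0.0086697
  rotor imbalance: 0.20 × 0.72 × 0.43 × (1 − 0.06) = 0.058205
  coupling fatigue: 0.41 × 0.18 × 0.38 × (1 − 0.64) = 0.010096
Normalizing constant Z = 0.0086697 + 0.058205 + 0.010096 = 0.07697.
P(cooling blockage | evidence) = 0.0086697 / 0.07697 ≈ 0.113
P(rotor imbalance | evidence) = 0.058205 / 0.07697 ≈ 0.756
P(coupling fatigue | evidence) = 0.010096 / 0.07697 ≈ 0.131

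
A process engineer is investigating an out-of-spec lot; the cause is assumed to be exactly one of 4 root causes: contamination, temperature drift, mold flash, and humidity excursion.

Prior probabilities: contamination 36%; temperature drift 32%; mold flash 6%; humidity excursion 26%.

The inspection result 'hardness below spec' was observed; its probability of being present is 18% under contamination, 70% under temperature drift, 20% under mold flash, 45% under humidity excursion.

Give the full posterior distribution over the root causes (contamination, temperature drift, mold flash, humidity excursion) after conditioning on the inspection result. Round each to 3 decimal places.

0.155, 0.536, 0.029, 0.280

For each hypothesis, the unnormalized posterior weight is prior × likelihood:
  contamination: 0.36 × 0.18 = 0.0648
  temperature drift: 0.32 × 0.70 = 0.224
  mold flash: 0.06 × 0.20 = 0.012
  humidity excursion: 0.26 × 0.45 = 0.117
Normalizing constant Z = 0.0648 + 0.224 + 0.012 + 0.117 = 0.4178.
P(contamination | evidence) = 0.0648 / 0.4178 ≈ 0.155
P(temperature drift | evidence) = 0.224 / 0.4178 ≈ 0.536
P(mold flash | evidence) = 0.012 / 0.4178 ≈ 0.029
P(humidity excursion | evidence) = 0.117 / 0.4178 ≈ 0.280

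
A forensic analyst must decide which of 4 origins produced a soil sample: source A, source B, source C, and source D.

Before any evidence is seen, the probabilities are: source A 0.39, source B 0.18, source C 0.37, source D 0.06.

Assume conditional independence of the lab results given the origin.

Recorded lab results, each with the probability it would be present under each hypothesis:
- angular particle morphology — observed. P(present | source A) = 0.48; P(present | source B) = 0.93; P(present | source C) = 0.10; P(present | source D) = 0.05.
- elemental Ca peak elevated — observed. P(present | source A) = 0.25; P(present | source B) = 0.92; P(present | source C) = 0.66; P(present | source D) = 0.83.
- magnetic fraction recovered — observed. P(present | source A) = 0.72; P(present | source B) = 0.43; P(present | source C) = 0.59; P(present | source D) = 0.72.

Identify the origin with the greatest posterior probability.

source B

By Bayes' rule with conditional independence, the unnormalized weight for each hypothesis is prior × ∏ likelihoods:
  source A: 0.39 × 0.48 × 0.25 × 0.72 = 0.033696
  source B: 0.18 × 0.93 × 0.92 × 0.43 = 0.066223
  source C: 0.37 × 0.10 × 0.66 × 0.59 = 0.014408
  source D: 0.06 × 0.05 × 0.83 × 0.72 = 0.0017928
The unnormalized weights sum to 0.11612.
P(source A | evidence) ≈ 0.033696 / 0.11612 ≈ 0.290
P(source B | evidence) ≈ 0.066223 / 0.11612 ≈ 0.570
P(source C | evidence) ≈ 0.014408 / 0.11612 ≈ 0.124
P(source D | evidence) ≈ 0.0017928 / 0.11612 ≈ 0.015
The largest is 0.570, so source B is most probable.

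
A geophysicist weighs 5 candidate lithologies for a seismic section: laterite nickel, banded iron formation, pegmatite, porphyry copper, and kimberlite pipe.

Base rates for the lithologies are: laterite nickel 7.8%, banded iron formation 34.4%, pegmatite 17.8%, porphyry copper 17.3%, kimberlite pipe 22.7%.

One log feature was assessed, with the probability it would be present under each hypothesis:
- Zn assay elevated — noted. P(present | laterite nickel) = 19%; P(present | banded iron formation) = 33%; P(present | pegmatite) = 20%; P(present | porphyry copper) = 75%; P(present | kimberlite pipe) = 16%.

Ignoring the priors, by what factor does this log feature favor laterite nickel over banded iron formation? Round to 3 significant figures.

0.576

Likelihood of this log feature under each hypothesis:
  laterite nickel: 0.19
  banded iron formation: 0.33
Bayes factor = 0.19 / 0.33 ≈ 0.576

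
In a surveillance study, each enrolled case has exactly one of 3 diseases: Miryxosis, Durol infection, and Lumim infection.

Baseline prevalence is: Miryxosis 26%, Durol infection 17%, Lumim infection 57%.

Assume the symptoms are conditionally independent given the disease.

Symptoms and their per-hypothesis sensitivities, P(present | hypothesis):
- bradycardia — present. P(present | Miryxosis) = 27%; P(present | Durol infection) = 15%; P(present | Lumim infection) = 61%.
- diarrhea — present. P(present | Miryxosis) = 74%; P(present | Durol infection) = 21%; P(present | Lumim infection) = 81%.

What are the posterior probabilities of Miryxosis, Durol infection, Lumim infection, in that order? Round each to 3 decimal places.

For each hypothesis, the unnormalized posterior weight is prior × product of the symptom likelihoods:
  Miryxosis: 0.26 × 0.27 × 0.74 = 0.051948
  Durol infection: 0.17 × 0.15 × 0.21 = 0.005355
  Lumim infection: 0.57 × 0.61 × 0.81 = 0.28164
Marginal likelihood of the evidence = 0.33894.
P(Miryxosis | evidence) = 0.051948 / 0.33894 ≈ 0.153
P(Durol infection | evidence) = 0.005355 / 0.33894 ≈ 0.016
P(Lumim infection | evidence) = 0.28164 / 0.33894 ≈ 0.831

0.153, 0.016, 0.831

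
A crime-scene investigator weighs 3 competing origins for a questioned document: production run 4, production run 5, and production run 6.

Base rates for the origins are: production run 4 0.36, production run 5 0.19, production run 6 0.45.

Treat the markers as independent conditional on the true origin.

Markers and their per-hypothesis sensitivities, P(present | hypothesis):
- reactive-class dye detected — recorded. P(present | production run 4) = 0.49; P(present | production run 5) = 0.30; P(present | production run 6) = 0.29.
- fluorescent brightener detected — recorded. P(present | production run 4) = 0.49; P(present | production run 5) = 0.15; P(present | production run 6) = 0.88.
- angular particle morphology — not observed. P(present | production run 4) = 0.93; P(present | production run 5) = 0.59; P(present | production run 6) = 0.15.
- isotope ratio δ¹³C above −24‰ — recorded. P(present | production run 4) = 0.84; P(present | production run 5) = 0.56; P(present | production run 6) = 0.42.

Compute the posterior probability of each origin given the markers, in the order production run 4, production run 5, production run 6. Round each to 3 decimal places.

By Bayes' rule with conditional independence, the unnormalized weight for each hypothesis is prior × ∏ likelihoods (using 1 − P(present | H) for each absent marker):
  production run 4: 0.36 × 0.49 × 0.49 × (1 − 0.93) × 0.84 = 0.0050824
  production run 5: 0.19 × 0.30 × 0.15 × (1 − 0.59) × 0.56 = 0.0019631
  production run 6: 0.45 × 0.29 × 0.88 × (1 − 0.15) × 0.42 = 0.040998
Marginal likelihood of the evidence = 0.048043.
P(production run 4 | evidence) = 0.0050824 / 0.048043 ≈ 0.106
P(production run 5 | evidence) = 0.0019631 / 0.048043 ≈ 0.041
P(production run 6 | evidence) = 0.040998 / 0.048043 ≈ 0.853

0.106, 0.041, 0.853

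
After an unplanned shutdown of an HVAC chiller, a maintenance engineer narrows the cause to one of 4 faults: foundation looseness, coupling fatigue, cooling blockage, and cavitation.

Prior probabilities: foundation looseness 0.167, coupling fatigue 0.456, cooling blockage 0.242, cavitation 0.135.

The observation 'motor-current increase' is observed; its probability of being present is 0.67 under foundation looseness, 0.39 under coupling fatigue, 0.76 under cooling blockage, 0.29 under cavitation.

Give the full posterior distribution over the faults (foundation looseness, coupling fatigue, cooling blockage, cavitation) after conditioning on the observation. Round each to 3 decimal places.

0.218, 0.347, 0.359, 0.076

Multiply each prior by the likelihood of the observation:
  foundation looseness: 0.167 × 0.67 = 0.11189
  coupling fatigue: 0.456 × 0.39 = 0.17784
  cooling blockage: 0.242 × 0.76 = 0.18392
  cavitation: 0.135 × 0.29 = 0.03915
The unnormalized weights sum to 0.5128.
P(foundation looseness | evidence) = 0.11189 / 0.5128 ≈ 0.218
P(coupling fatigue | evidence) = 0.17784 / 0.5128 ≈ 0.347
P(cooling blockage | evidence) = 0.18392 / 0.5128 ≈ 0.359
P(cavitation | evidence) = 0.03915 / 0.5128 ≈ 0.076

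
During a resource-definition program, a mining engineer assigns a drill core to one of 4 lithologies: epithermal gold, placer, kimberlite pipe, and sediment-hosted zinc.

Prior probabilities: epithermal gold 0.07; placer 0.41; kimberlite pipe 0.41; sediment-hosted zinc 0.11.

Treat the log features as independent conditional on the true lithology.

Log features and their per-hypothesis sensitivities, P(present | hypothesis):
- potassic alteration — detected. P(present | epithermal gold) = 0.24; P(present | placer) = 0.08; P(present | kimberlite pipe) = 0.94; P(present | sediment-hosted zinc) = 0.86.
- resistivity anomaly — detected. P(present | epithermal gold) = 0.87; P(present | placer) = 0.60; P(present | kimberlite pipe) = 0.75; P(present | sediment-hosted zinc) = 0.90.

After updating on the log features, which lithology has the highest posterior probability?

For each hypothesis, the unnormalized posterior weight is prior × product of the log feature likelihoods:
  epithermal gold: 0.07 × 0.24 × 0.87 = 0.014616
  placer: 0.41 × 0.08 × 0.60 = 0.01968
  kimberlite pipe: 0.41 × 0.94 × 0.75 = 0.28905
  sediment-hosted zinc: 0.11 × 0.86 × 0.90 = 0.08514
Marginal likelihood of the evidence = 0.40849.
P(epithermal gold | evidence) ≈ 0.014616 / 0.40849 ≈ 0.036
P(placer | evidence) ≈ 0.01968 / 0.40849 ≈ 0.048
P(kimberlite pipe | evidence) ≈ 0.28905 / 0.40849 ≈ 0.708
P(sediment-hosted zinc | evidence) ≈ 0.08514 / 0.40849 ≈ 0.208
The largest is 0.708, so kimberlite pipe is most probable.

kimberlite pipe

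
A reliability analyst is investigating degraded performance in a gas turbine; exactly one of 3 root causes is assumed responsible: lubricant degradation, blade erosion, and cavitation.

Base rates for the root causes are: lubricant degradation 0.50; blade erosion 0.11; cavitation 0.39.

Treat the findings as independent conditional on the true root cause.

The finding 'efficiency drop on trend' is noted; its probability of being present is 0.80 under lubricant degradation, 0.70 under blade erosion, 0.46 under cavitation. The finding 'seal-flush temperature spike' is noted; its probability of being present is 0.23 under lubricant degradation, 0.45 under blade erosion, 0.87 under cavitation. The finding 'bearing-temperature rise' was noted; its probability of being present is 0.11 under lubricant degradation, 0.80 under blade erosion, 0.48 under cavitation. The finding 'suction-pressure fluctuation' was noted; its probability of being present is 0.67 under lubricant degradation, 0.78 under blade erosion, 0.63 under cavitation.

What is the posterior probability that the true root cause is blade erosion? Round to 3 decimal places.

0.286

For each hypothesis, the unnormalized posterior weight is prior × product of the finding likelihoods:
  lubricant degradation: 0.50 × 0.80 × 0.23 × 0.11 × 0.67 = 0.0067804
  blade erosion: 0.11 × 0.70 × 0.45 × 0.80 × 0.78 = 0.021622
  cavitation: 0.39 × 0.46 × 0.87 × 0.48 × 0.63 = 0.047198
Marginal likelihood of the evidence = 0.0756.
P(blade erosion | evidence) = 0.021622 / 0.0756 ≈ 0.286.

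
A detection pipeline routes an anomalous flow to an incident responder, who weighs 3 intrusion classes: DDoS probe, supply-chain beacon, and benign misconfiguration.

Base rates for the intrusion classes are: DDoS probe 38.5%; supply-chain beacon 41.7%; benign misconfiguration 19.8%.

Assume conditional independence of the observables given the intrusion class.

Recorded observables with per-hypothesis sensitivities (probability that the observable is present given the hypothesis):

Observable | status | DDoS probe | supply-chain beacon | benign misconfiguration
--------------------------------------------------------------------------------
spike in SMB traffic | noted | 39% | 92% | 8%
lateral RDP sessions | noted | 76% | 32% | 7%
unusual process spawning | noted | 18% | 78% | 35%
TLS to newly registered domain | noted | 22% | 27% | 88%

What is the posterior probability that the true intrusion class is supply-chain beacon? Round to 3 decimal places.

For each hypothesis, the unnormalized posterior weight is prior × product of the observable likelihoods:
  DDoS probe: 0.385 × 0.39 × 0.76 × 0.18 × 0.22 = 0.0045189
  supply-chain beacon: 0.417 × 0.92 × 0.32 × 0.78 × 0.27 = 0.025854
  benign misconfiguration: 0.198 × 0.08 × 0.07 × 0.35 × 0.88 = 0.00034151
Marginal likelihood of the evidence = 0.030715.
P(supply-chain beacon | evidence) = 0.025854 / 0.030715 ≈ 0.842.

0.842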